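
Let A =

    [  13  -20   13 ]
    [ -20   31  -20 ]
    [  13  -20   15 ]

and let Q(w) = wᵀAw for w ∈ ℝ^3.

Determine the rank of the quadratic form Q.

3

Row-reducing A symmetrically gives the diagonal entries 13, 3/13, 2.
So there are 3 positive pivots.
The rank is the number of nonzero pivots: 3.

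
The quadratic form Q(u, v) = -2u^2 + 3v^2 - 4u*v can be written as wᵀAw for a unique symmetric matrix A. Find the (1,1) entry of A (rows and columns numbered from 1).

-2

The coefficient of u^2 in Q is -2, and that is exactly A[1,1].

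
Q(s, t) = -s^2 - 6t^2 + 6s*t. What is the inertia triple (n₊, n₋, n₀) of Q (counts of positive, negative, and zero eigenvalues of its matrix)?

(1, 1, 0)

The associated matrix is A = [[-1, 3], [3, -6]].
Applying the same elementary operations to the rows and columns of A produces a congruent diagonal matrix with entries -1, 3.
Counting signs: 1 positive, 1 negative.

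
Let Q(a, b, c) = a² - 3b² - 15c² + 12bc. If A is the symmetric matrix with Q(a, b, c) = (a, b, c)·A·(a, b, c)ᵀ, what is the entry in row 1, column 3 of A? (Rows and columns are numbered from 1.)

0

The coefficient of a·c in Q is 0. For a symmetric A this equals A[1,3] + A[3,1] = 2·A[1,3].
So A[1,3] = 0/2 = 0.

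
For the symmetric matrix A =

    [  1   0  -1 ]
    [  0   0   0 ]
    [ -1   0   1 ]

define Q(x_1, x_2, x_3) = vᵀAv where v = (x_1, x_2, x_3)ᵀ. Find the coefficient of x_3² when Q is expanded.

1

The coefficient of x_3² is the diagonal entry A[3,3] = 1.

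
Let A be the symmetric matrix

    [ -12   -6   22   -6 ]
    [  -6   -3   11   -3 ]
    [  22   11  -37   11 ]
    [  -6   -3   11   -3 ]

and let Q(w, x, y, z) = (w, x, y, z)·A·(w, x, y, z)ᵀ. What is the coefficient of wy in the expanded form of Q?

44

The coefficient of wy is A[1,3] + A[3,1] = 2·22 = 44.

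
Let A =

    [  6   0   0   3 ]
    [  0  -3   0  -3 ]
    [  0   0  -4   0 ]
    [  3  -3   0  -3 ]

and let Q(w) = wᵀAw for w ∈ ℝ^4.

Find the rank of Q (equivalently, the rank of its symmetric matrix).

4

Applying the same elementary operations to the rows and columns of A produces a congruent diagonal matrix with entries 6, -3, -4, -3/2.
So there are 1 positive, 3 negative pivots.
The rank is the number of nonzero pivots: 4.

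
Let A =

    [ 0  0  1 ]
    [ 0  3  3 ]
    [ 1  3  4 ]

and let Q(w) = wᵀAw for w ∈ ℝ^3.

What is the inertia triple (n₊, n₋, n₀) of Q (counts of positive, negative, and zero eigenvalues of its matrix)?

By Sylvester's law of inertia any congruent diagonalization of A has 2 positive, 1 negative and 0 zero entries.

(2, 1, 0)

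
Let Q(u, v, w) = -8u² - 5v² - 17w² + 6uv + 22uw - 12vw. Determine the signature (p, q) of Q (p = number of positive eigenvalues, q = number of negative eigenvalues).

Write A = [[-8, 3, 11], [3, -5, -6], [11, -6, -17]].
Symmetric row and column elimination reduces A to a congruent diagonal form with pivots -8, -31/8, -30/31.
That gives 3 negative pivots.

(0, 3)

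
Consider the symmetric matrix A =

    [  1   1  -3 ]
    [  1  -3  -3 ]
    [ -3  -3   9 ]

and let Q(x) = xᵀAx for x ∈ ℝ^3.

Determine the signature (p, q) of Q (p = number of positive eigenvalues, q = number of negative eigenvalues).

Row-reducing A symmetrically gives the diagonal entries 1, -4, 0.
That gives 1 positive, 1 negative, 1 zero pivots.

(1, 1)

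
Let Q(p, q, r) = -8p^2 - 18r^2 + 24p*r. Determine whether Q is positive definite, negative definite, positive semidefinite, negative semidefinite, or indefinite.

Write A = [[-8, 0, 12], [0, 0, 0], [12, 0, -18]].
Congruent diagonalization of A (simultaneous row and column reduction) yields pivots -8, 0, 0.
Counting signs: 1 negative, 2 zero.
Hence Q is negative semidefinite.

negative semidefinite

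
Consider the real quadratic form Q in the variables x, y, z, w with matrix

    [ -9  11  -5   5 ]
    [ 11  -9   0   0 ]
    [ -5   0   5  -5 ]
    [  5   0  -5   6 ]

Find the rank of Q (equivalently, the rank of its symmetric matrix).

4

Applying the same elementary operations to the rows and columns of A produces a congruent diagonal matrix with entries -9, 40/9, -5/8, 1.
So there are 2 positive, 2 negative pivots.
The rank is the number of nonzero pivots: 4.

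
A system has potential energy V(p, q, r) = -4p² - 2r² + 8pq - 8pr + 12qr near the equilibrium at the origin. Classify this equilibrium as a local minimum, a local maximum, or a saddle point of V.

The Hessian at the origin is H = [[-8, 8, -8], [8, 0, 12], [-8, 12, -4]].
Row-reducing H symmetrically gives the diagonal entries -8, 8, 2.
That gives 2 positive, 1 negative pivots.
H is indefinite, so the origin is a saddle point.

saddle point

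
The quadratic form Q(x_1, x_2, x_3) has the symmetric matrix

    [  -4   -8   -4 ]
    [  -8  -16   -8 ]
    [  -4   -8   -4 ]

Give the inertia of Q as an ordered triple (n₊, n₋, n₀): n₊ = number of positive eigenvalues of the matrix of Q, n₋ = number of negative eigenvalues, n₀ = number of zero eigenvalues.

(0, 1, 2)

Row-reducing A symmetrically gives the diagonal entries -4, 0, 0.
Counting signs: 1 negative, 2 zero.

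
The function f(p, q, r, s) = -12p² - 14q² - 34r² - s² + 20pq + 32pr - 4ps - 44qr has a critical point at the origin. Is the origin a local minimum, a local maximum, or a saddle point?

saddle point

The Hessian at the origin is H = [[-24, 20, 32, -4], [20, -28, -44, 0], [32, -44, -68, 0], [-4, 0, 0, -2]].
Applying the same elementary operations to the rows and columns of H produces a congruent diagonal matrix with entries -24, -34/3, 20/17, -2/5.
That gives 1 positive, 3 negative pivots.
H is indefinite, so the origin is a saddle point.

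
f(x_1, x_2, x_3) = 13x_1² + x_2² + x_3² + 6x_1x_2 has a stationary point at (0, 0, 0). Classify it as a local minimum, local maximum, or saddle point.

The Hessian at the origin is H = [[26, 6, 0], [6, 2, 0], [0, 0, 2]].
Row-reducing H symmetrically gives the diagonal entries 26, 8/13, 2.
That gives 3 positive pivots.
H is positive definite, so the origin is a strict local minimum.

local minimum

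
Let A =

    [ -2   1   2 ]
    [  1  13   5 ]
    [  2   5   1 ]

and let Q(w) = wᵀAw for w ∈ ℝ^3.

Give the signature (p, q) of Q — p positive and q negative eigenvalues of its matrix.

(2, 1)

Row-reducing A symmetrically gives the diagonal entries -2, 27/2, 1/3.
Counting signs: 2 positive, 1 negative.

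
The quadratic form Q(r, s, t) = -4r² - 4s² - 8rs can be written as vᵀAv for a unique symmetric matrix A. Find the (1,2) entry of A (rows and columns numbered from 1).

The coefficient of r·s in Q is -8. For a symmetric A this equals A[1,2] + A[2,1] = 2·A[1,2].
So A[1,2] = -8/2 = -4.

-4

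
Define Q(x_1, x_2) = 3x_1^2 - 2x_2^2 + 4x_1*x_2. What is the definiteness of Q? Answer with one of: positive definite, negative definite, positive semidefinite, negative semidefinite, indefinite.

The symmetric matrix of Q is [[3, 2], [2, -2]].
For the 2×2 matrix [[3, 2], [2, -2]]: det = 3·-2 − (2)² = -10, trace = 1.
det < 0 so the eigenvalues have opposite signs; the form is indefinite.

indefinite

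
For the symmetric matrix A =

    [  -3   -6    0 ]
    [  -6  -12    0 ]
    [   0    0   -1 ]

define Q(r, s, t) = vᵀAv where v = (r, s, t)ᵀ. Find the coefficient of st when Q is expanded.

The coefficient of st is A[2,3] + A[3,2] = 2·0 = 0.

0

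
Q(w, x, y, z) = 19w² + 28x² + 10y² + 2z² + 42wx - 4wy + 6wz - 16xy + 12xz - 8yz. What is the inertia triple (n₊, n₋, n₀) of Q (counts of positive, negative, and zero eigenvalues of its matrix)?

(3, 1, 0)

Write A = [[19, 21, -2, 3], [21, 28, -8, 6], [-2, -8, 10, -4], [3, 6, -4, 2]].
Symmetric row and column elimination reduces A to a congruent diagonal form with pivots 19, 91/19, 254/91, -6/127.
That gives 3 positive, 1 negative pivots.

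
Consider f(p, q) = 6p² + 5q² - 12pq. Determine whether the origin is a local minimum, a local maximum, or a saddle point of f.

saddle point

The Hessian at the origin is H = [[12, -12], [-12, 10]].
det H = 12·10 − (-12)² = -24 < 0, so H is indefinite.
Therefore the origin is a saddle point.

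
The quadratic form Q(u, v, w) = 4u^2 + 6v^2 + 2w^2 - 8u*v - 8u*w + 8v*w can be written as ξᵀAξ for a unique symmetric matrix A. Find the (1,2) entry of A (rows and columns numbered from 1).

-4

The coefficient of u·v in Q is -8. For a symmetric A this equals A[1,2] + A[2,1] = 2·A[1,2].
So A[1,2] = -8/2 = -4.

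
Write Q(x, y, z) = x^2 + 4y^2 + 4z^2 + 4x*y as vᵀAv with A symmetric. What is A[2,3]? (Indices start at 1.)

The coefficient of y·z in Q is 0. For a symmetric A this equals A[2,3] + A[3,2] = 2·A[2,3].
So A[2,3] = 0/2 = 0.

0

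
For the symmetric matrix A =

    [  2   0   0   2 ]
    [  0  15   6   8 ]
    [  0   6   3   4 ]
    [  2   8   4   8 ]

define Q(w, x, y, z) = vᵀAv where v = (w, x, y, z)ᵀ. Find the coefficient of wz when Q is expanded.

4

The coefficient of wz is A[1,4] + A[4,1] = 2·2 = 4.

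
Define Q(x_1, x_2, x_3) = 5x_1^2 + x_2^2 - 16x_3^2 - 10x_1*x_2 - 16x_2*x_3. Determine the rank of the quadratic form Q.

2

The associated matrix is A = [[5, -5, 0], [-5, 1, -8], [0, -8, -16]].
Symmetric row and column elimination reduces A to a congruent diagonal form with pivots 5, -4, 0.
Counting signs: 1 positive, 1 negative, 1 zero.
The rank is the number of nonzero pivots: 2.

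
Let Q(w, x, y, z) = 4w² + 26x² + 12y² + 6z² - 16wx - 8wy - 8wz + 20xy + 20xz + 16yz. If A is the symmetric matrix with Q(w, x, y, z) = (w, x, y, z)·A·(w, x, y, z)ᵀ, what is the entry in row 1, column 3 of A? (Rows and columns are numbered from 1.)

The coefficient of w·y in Q is -8. For a symmetric A this equals A[1,3] + A[3,1] = 2·A[1,3].
So A[1,3] = -8/2 = -4.

-4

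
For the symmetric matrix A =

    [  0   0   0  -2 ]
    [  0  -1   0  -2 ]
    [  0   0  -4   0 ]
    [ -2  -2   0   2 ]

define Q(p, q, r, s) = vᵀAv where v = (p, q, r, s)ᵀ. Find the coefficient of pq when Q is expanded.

The coefficient of pq is A[1,2] + A[2,1] = 2·0 = 0.

0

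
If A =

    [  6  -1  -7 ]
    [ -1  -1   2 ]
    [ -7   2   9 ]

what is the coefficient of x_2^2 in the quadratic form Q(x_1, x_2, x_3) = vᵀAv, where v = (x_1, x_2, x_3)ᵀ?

The coefficient of x_2^2 is the diagonal entry A[2,2] = -1.

-1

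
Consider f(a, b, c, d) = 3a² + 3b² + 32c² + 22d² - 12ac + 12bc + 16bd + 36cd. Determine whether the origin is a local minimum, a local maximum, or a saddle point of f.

local minimum

The Hessian at the origin is H = [[6, 0, -12, 0], [0, 6, 12, 16], [-12, 12, 64, 36], [0, 16, 36, 44]].
Row-reducing H symmetrically gives the diagonal entries 6, 6, 16, 1/3.
Counting signs: 4 positive.
H is positive definite, so the origin is a strict local minimum.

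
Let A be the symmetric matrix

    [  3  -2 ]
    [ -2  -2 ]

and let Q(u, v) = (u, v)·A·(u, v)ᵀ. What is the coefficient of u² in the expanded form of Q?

3

The coefficient of u² is the diagonal entry A[1,1] = 3.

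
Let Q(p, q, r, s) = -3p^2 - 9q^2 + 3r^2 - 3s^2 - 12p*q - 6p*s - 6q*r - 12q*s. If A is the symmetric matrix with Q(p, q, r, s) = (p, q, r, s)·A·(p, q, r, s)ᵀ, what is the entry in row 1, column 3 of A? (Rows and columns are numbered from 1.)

0

The coefficient of p·r in Q is 0. For a symmetric A this equals A[1,3] + A[3,1] = 2·A[1,3].
So A[1,3] = 0/2 = 0.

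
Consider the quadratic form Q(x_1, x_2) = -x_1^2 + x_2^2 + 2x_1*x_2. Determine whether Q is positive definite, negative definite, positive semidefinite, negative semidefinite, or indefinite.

indefinite

The symmetric matrix of Q is [[-1, 1], [1, 1]].
For the 2×2 matrix [[-1, 1], [1, 1]]: det = -1·1 − (1)² = -2, trace = 0.
det < 0 so the eigenvalues have opposite signs; the form is indefinite.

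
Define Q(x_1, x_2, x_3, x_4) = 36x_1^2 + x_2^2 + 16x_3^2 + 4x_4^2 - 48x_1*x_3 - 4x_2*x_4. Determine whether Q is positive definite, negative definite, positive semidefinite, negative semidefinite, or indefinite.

positive semidefinite

The symmetric matrix is A = [[36, 0, -24, 0], [0, 1, 0, -2], [-24, 0, 16, 0], [0, -2, 0, 4]].
Symmetric row and column elimination reduces A to a congruent diagonal form with pivots 36, 1, 0, 0.
Counting signs: 2 positive, 2 zero.
Hence Q is positive semidefinite.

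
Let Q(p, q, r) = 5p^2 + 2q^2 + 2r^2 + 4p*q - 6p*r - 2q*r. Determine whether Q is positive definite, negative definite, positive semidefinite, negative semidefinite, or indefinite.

The symmetric matrix of Q is A = [[5, 2, -3], [2, 2, -1], [-3, -1, 2]].
Leading principal minors: Δ_1 = 5, Δ_2 = 6, Δ_3 = 1.
All leading principal minors are positive, so by Sylvester's criterion Q is positive definite.

positive definite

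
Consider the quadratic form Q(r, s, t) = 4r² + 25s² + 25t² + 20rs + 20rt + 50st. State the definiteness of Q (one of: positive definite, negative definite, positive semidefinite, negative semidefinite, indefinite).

Write A = [[4, 10, 10], [10, 25, 25], [10, 25, 25]].
Applying the same elementary operations to the rows and columns of A produces a congruent diagonal matrix with entries 4, 0, 0.
Counting signs: 1 positive, 2 zero.
Hence Q is positive semidefinite.

positive semidefinite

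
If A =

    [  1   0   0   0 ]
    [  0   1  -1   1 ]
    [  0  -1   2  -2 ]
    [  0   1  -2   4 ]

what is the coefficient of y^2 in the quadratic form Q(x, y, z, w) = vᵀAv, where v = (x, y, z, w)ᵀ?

1

The coefficient of y^2 is the diagonal entry A[2,2] = 1.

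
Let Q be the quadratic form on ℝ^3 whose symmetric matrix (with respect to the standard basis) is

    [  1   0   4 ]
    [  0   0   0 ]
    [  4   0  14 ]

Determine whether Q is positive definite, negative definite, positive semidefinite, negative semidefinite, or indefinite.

indefinite

Symmetric row and column elimination reduces A to a congruent diagonal form with pivots 1, 0, -2.
That gives 1 positive, 1 negative, 1 zero pivots.
Hence Q is indefinite.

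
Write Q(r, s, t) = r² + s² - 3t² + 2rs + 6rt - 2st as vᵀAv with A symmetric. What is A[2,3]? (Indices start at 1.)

The coefficient of s·t in Q is -2. For a symmetric A this equals A[2,3] + A[3,2] = 2·A[2,3].
So A[2,3] = -2/2 = -1.

-1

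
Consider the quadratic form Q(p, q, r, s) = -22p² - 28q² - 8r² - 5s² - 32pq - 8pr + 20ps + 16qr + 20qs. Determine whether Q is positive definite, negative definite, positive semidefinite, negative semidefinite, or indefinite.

The associated matrix is A = [[-22, -16, -4, 10], [-16, -28, 8, 10], [-4, 8, -8, 0], [10, 10, 0, -5]].
Row-reducing A symmetrically gives the diagonal entries -22, -180/11, 0, 0.
That gives 2 negative, 2 zero pivots.
Hence Q is negative semidefinite.

negative semidefinite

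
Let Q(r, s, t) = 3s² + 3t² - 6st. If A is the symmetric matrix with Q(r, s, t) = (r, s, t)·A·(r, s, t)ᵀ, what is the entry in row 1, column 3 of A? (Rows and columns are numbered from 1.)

0

The coefficient of r·t in Q is 0. For a symmetric A this equals A[1,3] + A[3,1] = 2·A[1,3].
So A[1,3] = 0/2 = 0.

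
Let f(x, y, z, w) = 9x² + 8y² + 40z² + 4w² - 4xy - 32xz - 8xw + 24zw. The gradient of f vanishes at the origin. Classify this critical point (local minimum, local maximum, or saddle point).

The Hessian at the origin is H = [[18, -4, -32, -8], [-4, 16, 0, 0], [-32, 0, 80, 24], [-8, 0, 24, 8]].
An LDLᵀ factorisation of H has diagonal entries 18, 136/9, 336/17, 4/21.
So there are 4 positive pivots.
H is positive definite, so the origin is a strict local minimum.

local minimum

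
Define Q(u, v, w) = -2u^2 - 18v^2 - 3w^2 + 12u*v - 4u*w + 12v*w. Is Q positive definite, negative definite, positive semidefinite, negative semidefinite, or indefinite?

negative semidefinite

The symmetric matrix is A = [[-2, 6, -2], [6, -18, 6], [-2, 6, -3]].
Applying the same elementary operations to the rows and columns of A produces a congruent diagonal matrix with entries -2, 0, -1.
So there are 2 negative, 1 zero pivots.
Hence Q is negative semidefinite.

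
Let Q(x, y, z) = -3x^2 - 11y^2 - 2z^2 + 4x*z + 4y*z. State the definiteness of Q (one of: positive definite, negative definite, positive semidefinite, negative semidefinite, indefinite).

The symmetric matrix of Q is A = [[-3, 0, 2], [0, -11, 2], [2, 2, -2]].
Leading principal minors: Δ_1 = -3, Δ_2 = 33, Δ_3 = -10.
The signs alternate starting with Δ_1 < 0, so by Sylvester's criterion Q is negative definite.

negative definite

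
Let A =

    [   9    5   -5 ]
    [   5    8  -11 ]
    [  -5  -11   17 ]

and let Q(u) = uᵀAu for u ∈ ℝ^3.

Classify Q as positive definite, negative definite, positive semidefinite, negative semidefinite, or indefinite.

Leading principal minors: Δ_1 = 9, Δ_2 = 47, Δ_3 = 60.
All leading principal minors are positive, so by Sylvester's criterion Q is positive definite.

positive definite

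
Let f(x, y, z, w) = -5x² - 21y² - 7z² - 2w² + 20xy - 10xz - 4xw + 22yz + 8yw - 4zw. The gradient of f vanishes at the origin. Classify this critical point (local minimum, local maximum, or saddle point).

The Hessian at the origin is H = [[-10, 20, -10, -4], [20, -42, 22, 8], [-10, 22, -14, -4], [-4, 8, -4, -4]].
An LDLᵀ factorisation of H has diagonal entries -10, -2, -2, -12/5.
That gives 4 negative pivots.
H is negative definite, so the origin is a strict local maximum.

local maximum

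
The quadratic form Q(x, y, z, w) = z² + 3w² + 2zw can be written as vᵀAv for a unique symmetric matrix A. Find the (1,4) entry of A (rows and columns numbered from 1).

0

The coefficient of x·w in Q is 0. For a symmetric A this equals A[1,4] + A[4,1] = 2·A[1,4].
So A[1,4] = 0/2 = 0.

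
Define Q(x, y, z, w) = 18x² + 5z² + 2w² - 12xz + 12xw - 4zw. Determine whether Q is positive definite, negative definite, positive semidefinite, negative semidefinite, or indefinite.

positive semidefinite

The associated matrix is A = [[18, 0, -6, 6], [0, 0, 0, 0], [-6, 0, 5, -2], [6, 0, -2, 2]].
Congruent diagonalization of A (simultaneous row and column reduction) yields pivots 18, 0, 3, 0.
Counting signs: 2 positive, 2 zero.
Hence Q is positive semidefinite.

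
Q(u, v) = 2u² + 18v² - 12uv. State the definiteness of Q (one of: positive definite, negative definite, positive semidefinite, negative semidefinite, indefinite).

positive semidefinite

The symmetric matrix of Q is [[2, -6], [-6, 18]].
For the 2×2 matrix [[2, -6], [-6, 18]]: det = 2·18 − (-6)² = 0, trace = 20.
det = 0 so one eigenvalue is zero; the form is semidefinite with the sign of the trace.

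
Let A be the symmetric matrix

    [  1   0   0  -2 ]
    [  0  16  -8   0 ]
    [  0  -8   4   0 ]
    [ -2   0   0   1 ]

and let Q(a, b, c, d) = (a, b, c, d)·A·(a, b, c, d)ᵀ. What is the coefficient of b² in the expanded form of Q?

The coefficient of b² is the diagonal entry A[2,2] = 16.

16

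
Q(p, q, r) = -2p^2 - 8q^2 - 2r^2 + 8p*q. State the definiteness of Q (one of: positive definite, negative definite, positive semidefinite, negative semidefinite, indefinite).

negative semidefinite

The symmetric matrix is A = [[-2, 4, 0], [4, -8, 0], [0, 0, -2]].
Congruent diagonalization of A (simultaneous row and column reduction) yields pivots -2, 0, -2.
Counting signs: 2 negative, 1 zero.
Hence Q is negative semidefinite.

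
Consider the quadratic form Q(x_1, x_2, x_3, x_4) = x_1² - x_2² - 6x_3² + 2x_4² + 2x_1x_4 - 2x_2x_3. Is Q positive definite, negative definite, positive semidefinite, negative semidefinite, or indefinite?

The symmetric matrix is A = [[1, 0, 0, 1], [0, -1, -1, 0], [0, -1, -6, 0], [1, 0, 0, 2]].
Symmetric row and column elimination reduces A to a congruent diagonal form with pivots 1, -1, -5, 1.
So there are 2 positive, 2 negative pivots.
Hence Q is indefinite.

indefinite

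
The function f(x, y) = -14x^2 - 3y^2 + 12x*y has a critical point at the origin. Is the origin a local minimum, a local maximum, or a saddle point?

local maximum

The Hessian at the origin is H = [[-28, 12], [12, -6]].
det H = -28·-6 − (12)² = 24 > 0 and H[1,1] = -28 < 0, so H is negative definite.
Therefore the origin is a local maximum.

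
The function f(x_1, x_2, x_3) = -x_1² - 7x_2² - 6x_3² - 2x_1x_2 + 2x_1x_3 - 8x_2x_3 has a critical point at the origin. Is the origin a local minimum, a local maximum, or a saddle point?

The Hessian at the origin is H = [[-2, -2, 2], [-2, -14, -8], [2, -8, -12]].
An LDLᵀ factorisation of H has diagonal entries -2, -12, -5/3.
Counting signs: 3 negative.
H is negative definite, so the origin is a strict local maximum.

local maximum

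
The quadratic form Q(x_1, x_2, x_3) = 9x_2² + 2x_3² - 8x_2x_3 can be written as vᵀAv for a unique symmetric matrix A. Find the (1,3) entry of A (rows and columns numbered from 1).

The coefficient of x_1·x_3 in Q is 0. For a symmetric A this equals A[1,3] + A[3,1] = 2·A[1,3].
So A[1,3] = 0/2 = 0.

0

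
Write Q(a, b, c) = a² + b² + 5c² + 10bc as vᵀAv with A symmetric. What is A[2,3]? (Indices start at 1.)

The coefficient of b·c in Q is 10. For a symmetric A this equals A[2,3] + A[3,2] = 2·A[2,3].
So A[2,3] = 10/2 = 5.

5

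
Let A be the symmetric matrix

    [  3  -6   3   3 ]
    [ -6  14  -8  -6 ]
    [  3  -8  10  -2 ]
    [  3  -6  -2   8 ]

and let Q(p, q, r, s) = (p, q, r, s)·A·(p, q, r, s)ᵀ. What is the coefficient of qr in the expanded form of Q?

The coefficient of qr is A[2,3] + A[3,2] = 2·(-8) = -16.

-16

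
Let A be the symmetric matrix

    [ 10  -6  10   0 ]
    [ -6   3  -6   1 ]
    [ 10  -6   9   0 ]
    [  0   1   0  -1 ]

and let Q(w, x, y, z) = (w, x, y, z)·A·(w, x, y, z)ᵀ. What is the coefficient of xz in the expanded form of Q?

2

The coefficient of xz is A[2,4] + A[4,2] = 2·1 = 2.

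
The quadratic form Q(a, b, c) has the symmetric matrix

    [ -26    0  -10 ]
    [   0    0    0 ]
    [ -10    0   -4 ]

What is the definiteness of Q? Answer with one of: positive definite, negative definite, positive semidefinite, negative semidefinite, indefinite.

Congruent diagonalization of A (simultaneous row and column reduction) yields pivots -26, 0, -2/13.
That gives 2 negative, 1 zero pivots.
Hence Q is negative semidefinite.

negative semidefinite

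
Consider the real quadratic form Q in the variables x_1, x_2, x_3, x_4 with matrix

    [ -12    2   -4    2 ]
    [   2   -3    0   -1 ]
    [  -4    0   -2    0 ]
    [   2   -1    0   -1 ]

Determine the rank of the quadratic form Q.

3

Applying the same elementary operations to the rows and columns of A produces a congruent diagonal matrix with entries -12, -8/3, -1/2, 0.
So there are 3 negative, 1 zero pivots.
The rank is the number of nonzero pivots: 3.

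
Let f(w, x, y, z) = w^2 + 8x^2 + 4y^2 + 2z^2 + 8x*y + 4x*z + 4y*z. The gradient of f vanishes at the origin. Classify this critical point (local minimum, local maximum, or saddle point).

The Hessian at the origin is H = [[2, 0, 0, 0], [0, 16, 8, 4], [0, 8, 8, 4], [0, 4, 4, 4]].
Symmetric row and column elimination reduces H to a congruent diagonal form with pivots 2, 16, 4, 2.
That gives 4 positive pivots.
H is positive definite, so the origin is a strict local minimum.

local minimum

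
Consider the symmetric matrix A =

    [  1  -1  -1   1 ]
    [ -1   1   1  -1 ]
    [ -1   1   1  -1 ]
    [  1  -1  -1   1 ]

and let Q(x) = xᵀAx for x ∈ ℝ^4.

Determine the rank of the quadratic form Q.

Congruent diagonalization of A (simultaneous row and column reduction) yields pivots 1, 0, 0, 0.
So there are 1 positive, 3 zero pivots.
The rank is the number of nonzero pivots: 1.

1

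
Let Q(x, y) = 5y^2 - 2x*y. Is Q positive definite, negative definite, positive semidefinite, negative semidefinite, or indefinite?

indefinite

The symmetric matrix of Q is [[0, -1], [-1, 5]].
For the 2×2 matrix [[0, -1], [-1, 5]]: det = 0·5 − (-1)² = -1, trace = 5.
det < 0 so the eigenvalues have opposite signs; the form is indefinite.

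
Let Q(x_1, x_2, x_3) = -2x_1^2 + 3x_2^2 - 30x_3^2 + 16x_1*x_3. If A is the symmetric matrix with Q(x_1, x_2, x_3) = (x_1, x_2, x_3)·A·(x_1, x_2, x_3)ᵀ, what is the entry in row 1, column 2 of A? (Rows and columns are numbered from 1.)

0

The coefficient of x_1·x_2 in Q is 0. For a symmetric A this equals A[1,2] + A[2,1] = 2·A[1,2].
So A[1,2] = 0/2 = 0.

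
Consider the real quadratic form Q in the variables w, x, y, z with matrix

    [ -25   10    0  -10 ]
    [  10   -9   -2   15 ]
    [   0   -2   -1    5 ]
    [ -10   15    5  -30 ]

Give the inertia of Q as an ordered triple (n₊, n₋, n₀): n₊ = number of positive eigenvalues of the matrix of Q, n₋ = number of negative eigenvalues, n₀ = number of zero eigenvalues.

(0, 3, 1)

Row-reducing A symmetrically gives the diagonal entries -25, -5, -1/5, 0.
So there are 3 negative, 1 zero pivots.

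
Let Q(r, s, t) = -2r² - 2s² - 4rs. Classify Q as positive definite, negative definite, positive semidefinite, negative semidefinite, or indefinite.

negative semidefinite

The associated matrix is A = [[-2, -2, 0], [-2, -2, 0], [0, 0, 0]].
Congruent diagonalization of A (simultaneous row and column reduction) yields pivots -2, 0, 0.
Counting signs: 1 negative, 2 zero.
Hence Q is negative semidefinite.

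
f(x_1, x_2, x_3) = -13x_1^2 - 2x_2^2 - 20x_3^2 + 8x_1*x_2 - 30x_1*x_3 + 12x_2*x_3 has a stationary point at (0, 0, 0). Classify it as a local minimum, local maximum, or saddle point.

The Hessian at the origin is H = [[-26, 8, -30], [8, -4, 12], [-30, 12, -40]].
Congruent diagonalization of H (simultaneous row and column reduction) yields pivots -26, -20/13, -2/5.
Counting signs: 3 negative.
H is negative definite, so the origin is a strict local maximum.

local maximum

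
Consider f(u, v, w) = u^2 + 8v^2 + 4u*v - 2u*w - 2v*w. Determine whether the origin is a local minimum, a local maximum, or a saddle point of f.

saddle point

The Hessian at the origin is H = [[2, 4, -2], [4, 16, -2], [-2, -2, 0]].
Applying the same elementary operations to the rows and columns of H produces a congruent diagonal matrix with entries 2, 8, -5/2.
So there are 2 positive, 1 negative pivots.
H is indefinite, so the origin is a saddle point.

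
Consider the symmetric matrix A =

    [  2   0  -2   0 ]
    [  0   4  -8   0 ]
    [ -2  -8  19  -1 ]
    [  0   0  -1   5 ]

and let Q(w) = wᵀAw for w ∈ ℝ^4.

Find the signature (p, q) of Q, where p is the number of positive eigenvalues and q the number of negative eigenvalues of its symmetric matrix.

Row-reducing A symmetrically gives the diagonal entries 2, 4, 1, 4.
So there are 4 positive pivots.

(4, 0)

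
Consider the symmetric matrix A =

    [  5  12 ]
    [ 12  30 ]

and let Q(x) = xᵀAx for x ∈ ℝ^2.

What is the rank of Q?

2

Symmetric row and column elimination reduces A to a congruent diagonal form with pivots 5, 6/5.
So there are 2 positive pivots.
The rank is the number of nonzero pivots: 2.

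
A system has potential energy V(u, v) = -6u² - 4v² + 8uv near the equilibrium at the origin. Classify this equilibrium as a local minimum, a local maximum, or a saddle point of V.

local maximum

The Hessian at the origin is H = [[-12, 8], [8, -8]].
det H = -12·-8 − (8)² = 32 > 0 and H[1,1] = -12 < 0, so H is negative definite.
Therefore the origin is a local maximum.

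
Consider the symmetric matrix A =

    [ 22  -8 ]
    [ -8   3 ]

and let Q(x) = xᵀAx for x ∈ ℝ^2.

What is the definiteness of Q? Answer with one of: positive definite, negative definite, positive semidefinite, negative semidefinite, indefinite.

positive definite

An LDLᵀ factorisation of A has diagonal entries 22, 1/11.
So there are 2 positive pivots.
Hence Q is positive definite.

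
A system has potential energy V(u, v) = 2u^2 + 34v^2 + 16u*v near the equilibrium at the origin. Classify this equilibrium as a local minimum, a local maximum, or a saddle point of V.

The Hessian at the origin is H = [[4, 16], [16, 68]].
det H = 4·68 − (16)² = 16 > 0 and H[1,1] = 4 > 0, so H is positive definite.
Therefore the origin is a local minimum.

local minimum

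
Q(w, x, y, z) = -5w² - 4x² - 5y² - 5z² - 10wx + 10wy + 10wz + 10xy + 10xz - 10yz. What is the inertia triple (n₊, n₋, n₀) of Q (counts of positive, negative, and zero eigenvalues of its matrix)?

Write A = [[-5, -5, 5, 5], [-5, -4, 5, 5], [5, 5, -5, -5], [5, 5, -5, -5]].
Row-reducing A symmetrically gives the diagonal entries -5, 1, 0, 0.
So there are 1 positive, 1 negative, 2 zero pivots.

(1, 1, 2)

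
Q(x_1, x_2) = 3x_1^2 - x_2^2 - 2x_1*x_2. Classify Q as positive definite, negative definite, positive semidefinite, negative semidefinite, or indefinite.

indefinite

Write A = [[3, -1], [-1, -1]].
Row-reducing A symmetrically gives the diagonal entries 3, -4/3.
So there are 1 positive, 1 negative pivots.
Hence Q is indefinite.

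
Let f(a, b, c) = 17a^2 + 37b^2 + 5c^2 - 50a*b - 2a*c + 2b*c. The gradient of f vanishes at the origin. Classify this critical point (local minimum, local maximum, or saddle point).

local minimum

The Hessian at the origin is H = [[34, -50, -2], [-50, 74, 2], [-2, 2, 10]].
Applying the same elementary operations to the rows and columns of H produces a congruent diagonal matrix with entries 34, 8/17, 8.
So there are 3 positive pivots.
H is positive definite, so the origin is a strict local minimum.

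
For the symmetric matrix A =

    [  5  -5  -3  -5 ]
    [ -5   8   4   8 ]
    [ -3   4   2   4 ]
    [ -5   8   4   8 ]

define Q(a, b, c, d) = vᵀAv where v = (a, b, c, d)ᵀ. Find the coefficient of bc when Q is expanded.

The coefficient of bc is A[2,3] + A[3,2] = 2·4 = 8.

8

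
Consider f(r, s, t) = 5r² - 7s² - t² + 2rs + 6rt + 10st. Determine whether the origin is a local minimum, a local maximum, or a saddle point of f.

The Hessian at the origin is H = [[10, 2, 6], [2, -14, 10], [6, 10, -2]].
Congruent diagonalization of H (simultaneous row and column reduction) yields pivots 10, -72/5, -2/9.
That gives 1 positive, 2 negative pivots.
H is indefinite, so the origin is a saddle point.

saddle point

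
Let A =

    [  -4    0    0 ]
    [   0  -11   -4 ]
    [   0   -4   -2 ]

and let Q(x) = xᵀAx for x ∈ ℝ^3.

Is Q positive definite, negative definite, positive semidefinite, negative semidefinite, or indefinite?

negative definite

An LDLᵀ factorisation of A has diagonal entries -4, -11, -6/11.
Counting signs: 3 negative.
Hence Q is negative definite.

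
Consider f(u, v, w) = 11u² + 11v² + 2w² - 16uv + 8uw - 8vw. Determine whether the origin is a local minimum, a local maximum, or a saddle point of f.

The Hessian at the origin is H = [[22, -16, 8], [-16, 22, -8], [8, -8, 4]].
An LDLᵀ factorisation of H has diagonal entries 22, 114/11, 12/19.
Counting signs: 3 positive.
H is positive definite, so the origin is a strict local minimum.

local minimum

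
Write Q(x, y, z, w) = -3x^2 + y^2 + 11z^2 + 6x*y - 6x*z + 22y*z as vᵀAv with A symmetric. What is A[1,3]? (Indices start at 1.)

-3

The coefficient of x·z in Q is -6. For a symmetric A this equals A[1,3] + A[3,1] = 2·A[1,3].
So A[1,3] = -6/2 = -3.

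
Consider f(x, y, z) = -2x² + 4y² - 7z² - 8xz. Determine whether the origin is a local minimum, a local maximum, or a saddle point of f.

saddle point

The Hessian at the origin is H = [[-4, 0, -8], [0, 8, 0], [-8, 0, -14]].
An LDLᵀ factorisation of H has diagonal entries -4, 8, 2.
That gives 2 positive, 1 negative pivots.
H is indefinite, so the origin is a saddle point.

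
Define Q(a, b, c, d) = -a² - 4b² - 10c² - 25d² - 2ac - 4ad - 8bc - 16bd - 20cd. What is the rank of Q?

4

The symmetric matrix is A = [[-1, 0, -1, -2], [0, -4, -4, -8], [-1, -4, -10, -10], [-2, -8, -10, -25]].
Congruent diagonalization of A (simultaneous row and column reduction) yields pivots -1, -4, -5, -5.
So there are 4 negative pivots.
The rank is the number of nonzero pivots: 4.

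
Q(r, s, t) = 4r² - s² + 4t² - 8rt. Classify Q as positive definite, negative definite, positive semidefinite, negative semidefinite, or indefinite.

The associated matrix is A = [[4, 0, -4], [0, -1, 0], [-4, 0, 4]].
Symmetric row and column elimination reduces A to a congruent diagonal form with pivots 4, -1, 0.
Counting signs: 1 positive, 1 negative, 1 zero.
Hence Q is indefinite.

indefinite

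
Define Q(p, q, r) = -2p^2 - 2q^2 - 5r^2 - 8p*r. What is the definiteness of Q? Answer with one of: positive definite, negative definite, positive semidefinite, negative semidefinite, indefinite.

Write A = [[-2, 0, -4], [0, -2, 0], [-4, 0, -5]].
Applying the same elementary operations to the rows and columns of A produces a congruent diagonal matrix with entries -2, -2, 3.
Counting signs: 1 positive, 2 negative.
Hence Q is indefinite.

indefinite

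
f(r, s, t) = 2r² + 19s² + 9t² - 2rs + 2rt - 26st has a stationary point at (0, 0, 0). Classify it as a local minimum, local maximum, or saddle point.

local minimum

The Hessian at the origin is H = [[4, -2, 2], [-2, 38, -26], [2, -26, 18]].
Row-reducing H symmetrically gives the diagonal entries 4, 37, 4/37.
That gives 3 positive pivots.
H is positive definite, so the origin is a strict local minimum.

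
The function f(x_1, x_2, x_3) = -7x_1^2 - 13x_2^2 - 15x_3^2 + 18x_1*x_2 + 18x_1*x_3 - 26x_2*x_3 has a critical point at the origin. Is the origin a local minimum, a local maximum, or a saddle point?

local maximum

The Hessian at the origin is H = [[-14, 18, 18], [18, -26, -26], [18, -26, -30]].
Congruent diagonalization of H (simultaneous row and column reduction) yields pivots -14, -20/7, -4.
So there are 3 negative pivots.
H is negative definite, so the origin is a strict local maximum.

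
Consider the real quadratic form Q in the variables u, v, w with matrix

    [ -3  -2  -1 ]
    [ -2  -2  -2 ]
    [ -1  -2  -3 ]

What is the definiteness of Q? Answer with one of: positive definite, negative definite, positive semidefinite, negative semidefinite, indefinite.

negative semidefinite

Congruent diagonalization of A (simultaneous row and column reduction) yields pivots -3, -2/3, 0.
So there are 2 negative, 1 zero pivots.
Hence Q is negative semidefinite.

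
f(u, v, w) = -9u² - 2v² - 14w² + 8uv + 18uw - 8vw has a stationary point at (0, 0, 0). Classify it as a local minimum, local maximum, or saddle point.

local maximum

The Hessian at the origin is H = [[-18, 8, 18], [8, -4, -8], [18, -8, -28]].
Congruent diagonalization of H (simultaneous row and column reduction) yields pivots -18, -4/9, -10.
That gives 3 negative pivots.
H is negative definite, so the origin is a strict local maximum.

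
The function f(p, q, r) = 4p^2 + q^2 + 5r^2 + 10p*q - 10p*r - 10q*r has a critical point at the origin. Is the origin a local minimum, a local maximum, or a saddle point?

saddle point

The Hessian at the origin is H = [[8, 10, -10], [10, 2, -10], [-10, -10, 10]].
Applying the same elementary operations to the rows and columns of H produces a congruent diagonal matrix with entries 8, -21/2, -40/21.
So there are 1 positive, 2 negative pivots.
H is indefinite, so the origin is a saddle point.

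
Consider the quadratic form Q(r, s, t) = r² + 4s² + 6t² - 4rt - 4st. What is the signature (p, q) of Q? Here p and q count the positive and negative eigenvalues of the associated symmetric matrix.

The associated matrix is A = [[1, 0, -2], [0, 4, -2], [-2, -2, 6]].
An LDLᵀ factorisation of A has diagonal entries 1, 4, 1.
That gives 3 positive pivots.

(3, 0)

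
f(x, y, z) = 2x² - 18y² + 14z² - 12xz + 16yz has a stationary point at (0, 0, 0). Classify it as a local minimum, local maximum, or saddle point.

The Hessian at the origin is H = [[4, 0, -12], [0, -36, 16], [-12, 16, 28]].
An LDLᵀ factorisation of H has diagonal entries 4, -36, -8/9.
Counting signs: 1 positive, 2 negative.
H is indefinite, so the origin is a saddle point.

saddle point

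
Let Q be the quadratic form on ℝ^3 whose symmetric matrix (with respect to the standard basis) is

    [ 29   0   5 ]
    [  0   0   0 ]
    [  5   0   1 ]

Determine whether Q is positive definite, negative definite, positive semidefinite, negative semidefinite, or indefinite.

positive semidefinite

Row-reducing A symmetrically gives the diagonal entries 29, 0, 4/29.
So there are 2 positive, 1 zero pivots.
Hence Q is positive semidefinite.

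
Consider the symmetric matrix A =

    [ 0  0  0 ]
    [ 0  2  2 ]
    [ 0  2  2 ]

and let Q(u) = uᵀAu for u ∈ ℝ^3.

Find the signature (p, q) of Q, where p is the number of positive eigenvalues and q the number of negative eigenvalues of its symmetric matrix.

Applying the same elementary operations to the rows and columns of A produces a congruent diagonal matrix with entries 0, 2, 0.
So there are 1 positive, 2 zero pivots.

(1, 0)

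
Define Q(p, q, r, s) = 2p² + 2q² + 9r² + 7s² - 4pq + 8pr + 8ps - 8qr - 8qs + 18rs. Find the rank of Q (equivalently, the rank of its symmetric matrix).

Write A = [[2, -2, 4, 4], [-2, 2, -4, -4], [4, -4, 9, 9], [4, -4, 9, 7]].
Congruent diagonalization of A (simultaneous row and column reduction) yields pivots 2, 0, 1, -2.
That gives 2 positive, 1 negative, 1 zero pivots.
The rank is the number of nonzero pivots: 3.

3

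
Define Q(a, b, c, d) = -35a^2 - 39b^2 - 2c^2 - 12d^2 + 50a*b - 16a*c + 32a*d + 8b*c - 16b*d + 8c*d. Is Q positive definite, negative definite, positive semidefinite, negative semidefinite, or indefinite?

The associated matrix is A = [[-35, 25, -8, 16], [25, -39, 4, -8], [-8, 4, -2, 4], [16, -8, 4, -12]].
Applying the same elementary operations to the rows and columns of A produces a congruent diagonal matrix with entries -35, -148/7, -6/185, -4.
So there are 4 negative pivots.
Hence Q is negative definite.

negative definite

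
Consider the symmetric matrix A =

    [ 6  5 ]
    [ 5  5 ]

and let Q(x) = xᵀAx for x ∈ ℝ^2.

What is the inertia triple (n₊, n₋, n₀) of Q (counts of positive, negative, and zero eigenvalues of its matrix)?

Symmetric row and column elimination reduces A to a congruent diagonal form with pivots 6, 5/6.
So there are 2 positive pivots.

(2, 0, 0)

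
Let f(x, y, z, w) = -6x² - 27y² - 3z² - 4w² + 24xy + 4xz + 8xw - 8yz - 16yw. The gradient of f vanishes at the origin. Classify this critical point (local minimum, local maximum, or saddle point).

The Hessian at the origin is H = [[-12, 24, 4, 8], [24, -54, -8, -16], [4, -8, -6, 0], [8, -16, 0, -8]].
Symmetric row and column elimination reduces H to a congruent diagonal form with pivots -12, -6, -14/3, -8/7.
Counting signs: 4 negative.
H is negative definite, so the origin is a strict local maximum.

local maximum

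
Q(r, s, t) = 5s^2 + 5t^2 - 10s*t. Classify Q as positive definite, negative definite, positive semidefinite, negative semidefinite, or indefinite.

positive semidefinite

The associated matrix is A = [[0, 0, 0], [0, 5, -5], [0, -5, 5]].
Symmetric row and column elimination reduces A to a congruent diagonal form with pivots 0, 5, 0.
Counting signs: 1 positive, 2 zero.
Hence Q is positive semidefinite.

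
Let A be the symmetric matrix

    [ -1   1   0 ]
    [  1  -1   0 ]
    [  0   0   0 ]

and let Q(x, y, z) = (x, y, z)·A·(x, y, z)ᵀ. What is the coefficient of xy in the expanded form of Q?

2

The coefficient of xy is A[1,2] + A[2,1] = 2·1 = 2.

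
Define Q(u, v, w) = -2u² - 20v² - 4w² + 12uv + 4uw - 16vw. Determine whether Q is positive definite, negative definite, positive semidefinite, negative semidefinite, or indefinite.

The associated matrix is A = [[-2, 6, 2], [6, -20, -8], [2, -8, -4]].
Row-reducing A symmetrically gives the diagonal entries -2, -2, 0.
That gives 2 negative, 1 zero pivots.
Hence Q is negative semidefinite.

negative semidefinite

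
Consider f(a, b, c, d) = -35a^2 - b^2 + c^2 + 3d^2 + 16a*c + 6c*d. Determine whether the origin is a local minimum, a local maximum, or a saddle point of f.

The Hessian at the origin is H = [[-70, 0, 16, 0], [0, -2, 0, 0], [16, 0, 2, 6], [0, 0, 6, 6]].
Symmetric row and column elimination reduces H to a congruent diagonal form with pivots -70, -2, 198/35, -4/11.
Counting signs: 1 positive, 3 negative.
H is indefinite, so the origin is a saddle point.

saddle point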